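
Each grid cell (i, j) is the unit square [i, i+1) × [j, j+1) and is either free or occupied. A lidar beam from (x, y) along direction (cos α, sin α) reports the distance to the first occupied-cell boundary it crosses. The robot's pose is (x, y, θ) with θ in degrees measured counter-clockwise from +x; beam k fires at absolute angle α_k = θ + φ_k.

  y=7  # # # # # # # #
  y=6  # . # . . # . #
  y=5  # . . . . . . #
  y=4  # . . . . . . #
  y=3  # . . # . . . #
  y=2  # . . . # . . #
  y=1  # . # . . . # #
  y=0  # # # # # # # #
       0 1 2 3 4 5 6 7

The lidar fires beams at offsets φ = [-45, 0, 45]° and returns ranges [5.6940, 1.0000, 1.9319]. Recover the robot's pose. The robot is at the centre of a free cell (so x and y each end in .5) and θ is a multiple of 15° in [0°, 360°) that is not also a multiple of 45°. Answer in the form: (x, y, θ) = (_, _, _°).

(x, y, θ) = (5.5, 1.5, 150°)

The pose lattice has 30·16 = 480 candidates. Test each by forward raycasting.
  (3.5, 6.5, 345°): beam 1 = 5.1962 ≠ 5.6940 ✗
  (4.5, 1.5, 345°): beam 1 = 0.5774 ≠ 5.6940 ✗
  (2.5, 3.5, 105°): beam 1 = 4.0415 ≠ 5.6940 ✗
  …
  (5.5, 1.5, 150°): r_1=5.6940, r_2=1.0000, r_3=1.9319 — all match ✓
Only this pose fits every beam.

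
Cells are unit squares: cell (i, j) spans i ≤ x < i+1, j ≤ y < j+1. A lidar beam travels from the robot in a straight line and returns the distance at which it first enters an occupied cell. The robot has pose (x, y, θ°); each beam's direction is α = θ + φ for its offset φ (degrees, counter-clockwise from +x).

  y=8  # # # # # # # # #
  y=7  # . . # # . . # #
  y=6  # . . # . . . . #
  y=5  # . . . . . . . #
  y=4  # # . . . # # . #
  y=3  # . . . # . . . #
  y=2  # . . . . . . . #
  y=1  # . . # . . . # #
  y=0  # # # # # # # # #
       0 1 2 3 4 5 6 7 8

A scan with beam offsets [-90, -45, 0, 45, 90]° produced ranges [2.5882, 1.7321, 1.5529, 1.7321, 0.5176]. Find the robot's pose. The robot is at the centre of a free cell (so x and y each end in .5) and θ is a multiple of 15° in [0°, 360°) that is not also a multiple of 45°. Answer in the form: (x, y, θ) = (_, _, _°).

Enumerate (i+0.5, j+0.5, θ) over the 39 free cells and 16 admissible headings. For each, cast all 5 beams and compare to the given ranges.
  (7.5, 4.5, 105°): beam 1 = 0.5176 ≠ 2.5882 ✗
  (1.5, 1.5, 105°): beam 1 = 1.5529 ≠ 2.5882 ✗
  (1.5, 6.5, 285°): beam 1 = 0.5176 ≠ 2.5882 ✗
  (3.5, 5.5, 150°): beam 1 = 0.5774 ≠ 2.5882 ✗
  …
  (6.5, 3.5, 345°): r_1=2.5882, r_2=1.7321, r_3=1.5529, r_4=1.7321, r_5=0.5176 — all match ✓
Only this pose fits every beam.

(x, y, θ) = (6.5, 3.5, 345°)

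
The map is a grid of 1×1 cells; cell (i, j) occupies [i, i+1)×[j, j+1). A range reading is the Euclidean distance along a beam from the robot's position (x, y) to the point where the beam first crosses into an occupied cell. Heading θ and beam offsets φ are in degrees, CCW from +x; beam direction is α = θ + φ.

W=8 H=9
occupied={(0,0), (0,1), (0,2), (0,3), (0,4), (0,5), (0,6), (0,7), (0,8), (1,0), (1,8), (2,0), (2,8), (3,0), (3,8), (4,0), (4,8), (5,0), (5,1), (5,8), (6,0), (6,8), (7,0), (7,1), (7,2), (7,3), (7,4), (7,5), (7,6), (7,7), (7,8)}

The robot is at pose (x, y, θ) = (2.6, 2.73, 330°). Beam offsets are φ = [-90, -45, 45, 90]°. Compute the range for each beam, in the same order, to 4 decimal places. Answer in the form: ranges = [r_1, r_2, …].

ranges = [1.9976, 1.7910, 4.5552, 6.0853]

beam 1: φ=-90°, α=240°
  d=(-0.5000,-0.8660)  start (2,2)  tX=1.2000 tY=0.8429  stride 1/|dx|=2.0000 1/|dy|=1.1547
    cross y-line → (2,1), t=0.8429
    cross x-line → (1,1), t=1.2000
    cross y-line → (1,0), t=1.9976 (wall)
  → r_1 = 1.9976
beam 2: φ=-45°, α=285°
  d=(0.2588,-0.9659)  start (2,2)  tX=1.5455 tY=0.7558  stride 1/|dx|=3.8637 1/|dy|=1.0353
    cross y-line → (2,1), t=0.7558
    cross x-line → (3,1), t=1.5455
    cross y-line → (3,0), t=1.7910 (wall)
  → r_2 = 1.7910
beam 3: φ=45°, α=15°
  d=(0.9659,0.2588)  start (2,2)  tX=0.4141 tY=1.0432  stride 1/|dx|=1.0353 1/|dy|=3.8637
    cross x-line → (3,2), t=0.4141
    cross y-line → (3,3), t=1.0432
    cross x-line → (4,3), t=1.4494
    cross x-line → (5,3), t=2.4847
    cross x-line → (6,3), t=3.5199
    cross x-line → (7,3), t=4.5552 (wall)
  → r_3 = 4.5552
beam 4: φ=90°, α=60°
  d=(0.5000,0.8660)  start (2,2)  tX=0.8000 tY=0.3118  stride 1/|dx|=2.0000 1/|dy|=1.1547
    cross y-line → (2,3), t=0.3118
    cross x-line → (3,3), t=0.8000
    cross y-line → (3,4), t=1.4665
    cross y-line → (3,5), t=2.6212
    cross x-line → (4,5), t=2.8000
    cross y-line → (4,6), t=3.7759
    cross x-line → (5,6), t=4.8000
    cross y-line → (5,7), t=4.9306
    cross y-line → (5,8), t=6.0853 (wall)
  → r_4 = 6.0853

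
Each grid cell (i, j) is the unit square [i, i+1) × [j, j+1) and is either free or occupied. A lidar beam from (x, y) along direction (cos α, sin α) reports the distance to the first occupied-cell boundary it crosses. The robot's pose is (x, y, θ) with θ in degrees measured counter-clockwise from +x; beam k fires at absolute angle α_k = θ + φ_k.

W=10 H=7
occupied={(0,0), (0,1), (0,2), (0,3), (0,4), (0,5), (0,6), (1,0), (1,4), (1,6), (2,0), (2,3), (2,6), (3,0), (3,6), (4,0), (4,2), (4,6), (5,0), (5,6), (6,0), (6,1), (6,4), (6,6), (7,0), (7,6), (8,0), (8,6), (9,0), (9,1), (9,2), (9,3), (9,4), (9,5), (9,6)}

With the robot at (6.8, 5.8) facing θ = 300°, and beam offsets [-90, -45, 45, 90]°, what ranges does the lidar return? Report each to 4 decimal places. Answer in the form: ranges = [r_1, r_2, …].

beam 1: φ=-90°, α=210°
  direction (-0.8660, -0.5000); cell (6,5); t to first gridline: x 0.9238, y 1.6000 (then +1.1547 / +2.0000)
    (5,5) via x @ 0.9238
    (5,4) via y @ 1.6000
    (4,4) via x @ 2.0785
    (3,4) via x @ 3.2332
    (3,3) via y @ 3.6000
    (2,3) via x @ 4.3879  # hit
  → r_1 = 4.3879
beam 2: φ=-45°, α=255°
  direction (-0.2588, -0.9659); cell (6,5); t to first gridline: x 3.0910, y 0.8282 (then +3.8637 / +1.0353)
    (6,4) via y @ 0.8282  # hit
  → r_2 = 0.8282
beam 3: φ=45°, α=345°
  direction (0.9659, -0.2588); cell (6,5); t to first gridline: x 0.2071, y 3.0910 (then +1.0353 / +3.8637)
    (7,5) via x @ 0.2071
    (8,5) via x @ 1.2423
    (9,5) via x @ 2.2776  # hit
  → r_3 = 2.2776
beam 4: φ=90°, α=30°
  direction (0.8660, 0.5000); cell (6,5); t to first gridline: x 0.2309, y 0.4000 (then +1.1547 / +2.0000)
    (7,5) via x @ 0.2309
    (7,6) via y @ 0.4000  # hit
  → r_4 = 0.4000

ranges = [4.3879, 0.8282, 2.2776, 0.4000]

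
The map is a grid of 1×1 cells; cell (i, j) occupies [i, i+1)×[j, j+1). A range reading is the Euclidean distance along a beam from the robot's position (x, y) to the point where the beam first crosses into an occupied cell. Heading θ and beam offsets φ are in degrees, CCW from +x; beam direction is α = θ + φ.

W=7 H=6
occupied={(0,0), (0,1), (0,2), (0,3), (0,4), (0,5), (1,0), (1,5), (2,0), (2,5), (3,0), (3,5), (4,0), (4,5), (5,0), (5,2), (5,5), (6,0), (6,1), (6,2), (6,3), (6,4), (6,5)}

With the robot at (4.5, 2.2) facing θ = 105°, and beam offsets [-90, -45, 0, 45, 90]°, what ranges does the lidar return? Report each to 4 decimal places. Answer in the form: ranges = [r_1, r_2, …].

beam 1: φ=-90°, α=15°
  d=(0.9659,0.2588)  start (4,2)  tX=0.5176 tY=3.0910  stride 1/|dx|=1.0353 1/|dy|=3.8637
    cross x-line → (5,2), t=0.5176 (wall)
  → r_1 = 0.5176
beam 2: φ=-45°, α=60°
  d=(0.5000,0.8660)  start (4,2)  tX=1.0000 tY=0.9238  stride 1/|dx|=2.0000 1/|dy|=1.1547
    cross y-line → (4,3), t=0.9238
    cross x-line → (5,3), t=1.0000
    cross y-line → (5,4), t=2.0785
    cross x-line → (6,4), t=3.0000 (wall)
  → r_2 = 3.0000
beam 3: φ=0°, α=105°
  d=(-0.2588,0.9659)  start (4,2)  tX=1.9319 tY=0.8282  stride 1/|dx|=3.8637 1/|dy|=1.0353
    cross y-line → (4,3), t=0.8282
    cross y-line → (4,4), t=1.8635
    cross x-line → (3,4), t=1.9319
    cross y-line → (3,5), t=2.8988 (wall)
  → r_3 = 2.8988
beam 4: φ=45°, α=150°
  d=(-0.8660,0.5000)  start (4,2)  tX=0.5774 tY=1.6000  stride 1/|dx|=1.1547 1/|dy|=2.0000
    cross x-line → (3,2), t=0.5774
    cross y-line → (3,3), t=1.6000
    cross x-line → (2,3), t=1.7321
    cross x-line → (1,3), t=2.8868
    cross y-line → (1,4), t=3.6000
    cross x-line → (0,4), t=4.0415 (wall)
  → r_4 = 4.0415
beam 5: φ=90°, α=195°
  d=(-0.9659,-0.2588)  start (4,2)  tX=0.5176 tY=0.7727  stride 1/|dx|=1.0353 1/|dy|=3.8637
    cross x-line → (3,2), t=0.5176
    cross y-line → (3,1), t=0.7727
    cross x-line → (2,1), t=1.5529
    cross x-line → (1,1), t=2.5882
    cross x-line → (0,1), t=3.6235 (wall)
  → r_5 = 3.6235

ranges = [0.5176, 3.0000, 2.8988, 4.0415, 3.6235]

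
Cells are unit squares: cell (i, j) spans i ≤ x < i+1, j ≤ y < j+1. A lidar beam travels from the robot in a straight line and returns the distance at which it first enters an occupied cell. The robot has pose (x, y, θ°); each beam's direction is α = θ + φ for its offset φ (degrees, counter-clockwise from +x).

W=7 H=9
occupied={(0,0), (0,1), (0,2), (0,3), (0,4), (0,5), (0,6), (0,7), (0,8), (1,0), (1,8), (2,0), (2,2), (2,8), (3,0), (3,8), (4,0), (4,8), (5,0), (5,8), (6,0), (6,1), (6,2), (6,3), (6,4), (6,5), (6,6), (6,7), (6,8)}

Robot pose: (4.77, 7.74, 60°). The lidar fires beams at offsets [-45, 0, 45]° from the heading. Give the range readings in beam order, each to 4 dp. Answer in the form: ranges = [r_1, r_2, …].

beam 1: φ=-45°, α=15°
  dir = (cos 15°, sin 15°) = (0.9659, 0.2588); from cell (4,7)
  next x-line at t=0.2381, next y-line at t=1.0046; Δt_x=1.0353, Δt_y=3.8637
    x: enter (5,7) at t=0.2381
    y: enter (5,8) at t=1.0046 ← occupied
  → r_1 = 1.0046
beam 2: φ=0°, α=60°
  dir = (cos 60°, sin 60°) = (0.5000, 0.8660); from cell (4,7)
  next x-line at t=0.4600, next y-line at t=0.3002; Δt_x=2.0000, Δt_y=1.1547
    y: enter (4,8) at t=0.3002 ← occupied
  → r_2 = 0.3002
beam 3: φ=45°, α=105°
  dir = (cos 105°, sin 105°) = (-0.2588, 0.9659); from cell (4,7)
  next x-line at t=2.9751, next y-line at t=0.2692; Δt_x=3.8637, Δt_y=1.0353
    y: enter (4,8) at t=0.2692 ← occupied
  → r_3 = 0.2692

ranges = [1.0046, 0.3002, 0.2692]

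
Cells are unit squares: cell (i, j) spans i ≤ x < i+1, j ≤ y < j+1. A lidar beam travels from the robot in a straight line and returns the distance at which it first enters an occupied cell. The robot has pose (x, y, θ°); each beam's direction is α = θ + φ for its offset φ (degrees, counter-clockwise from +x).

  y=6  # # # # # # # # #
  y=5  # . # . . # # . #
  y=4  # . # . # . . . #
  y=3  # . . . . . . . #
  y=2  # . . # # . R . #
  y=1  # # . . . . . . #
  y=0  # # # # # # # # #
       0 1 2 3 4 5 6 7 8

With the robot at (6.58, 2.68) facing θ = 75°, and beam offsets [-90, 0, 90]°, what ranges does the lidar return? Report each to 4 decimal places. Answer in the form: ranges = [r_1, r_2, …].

beam 1: φ=-90°, α=345°
  direction (0.9659, -0.2588); cell (6,2); t to first gridline: x 0.4348, y 2.6273 (then +1.0353 / +3.8637)
    (7,2) via x @ 0.4348
    (8,2) via x @ 1.4701  # hit
  → r_1 = 1.4701
beam 2: φ=0°, α=75°
  direction (0.2588, 0.9659); cell (6,2); t to first gridline: x 1.6228, y 0.3313 (then +3.8637 / +1.0353)
    (6,3) via y @ 0.3313
    (6,4) via y @ 1.3666
    (7,4) via x @ 1.6228
    (7,5) via y @ 2.4018
    (7,6) via y @ 3.4371  # hit
  → r_2 = 3.4371
beam 3: φ=90°, α=165°
  direction (-0.9659, 0.2588); cell (6,2); t to first gridline: x 0.6005, y 1.2364 (then +1.0353 / +3.8637)
    (5,2) via x @ 0.6005
    (5,3) via y @ 1.2364
    (4,3) via x @ 1.6357
    (3,3) via x @ 2.6710
    (2,3) via x @ 3.7063
    (1,3) via x @ 4.7416
    (1,4) via y @ 5.1001
    (0,4) via x @ 5.7768  # hit
  → r_3 = 5.7768

ranges = [1.4701, 3.4371, 5.7768]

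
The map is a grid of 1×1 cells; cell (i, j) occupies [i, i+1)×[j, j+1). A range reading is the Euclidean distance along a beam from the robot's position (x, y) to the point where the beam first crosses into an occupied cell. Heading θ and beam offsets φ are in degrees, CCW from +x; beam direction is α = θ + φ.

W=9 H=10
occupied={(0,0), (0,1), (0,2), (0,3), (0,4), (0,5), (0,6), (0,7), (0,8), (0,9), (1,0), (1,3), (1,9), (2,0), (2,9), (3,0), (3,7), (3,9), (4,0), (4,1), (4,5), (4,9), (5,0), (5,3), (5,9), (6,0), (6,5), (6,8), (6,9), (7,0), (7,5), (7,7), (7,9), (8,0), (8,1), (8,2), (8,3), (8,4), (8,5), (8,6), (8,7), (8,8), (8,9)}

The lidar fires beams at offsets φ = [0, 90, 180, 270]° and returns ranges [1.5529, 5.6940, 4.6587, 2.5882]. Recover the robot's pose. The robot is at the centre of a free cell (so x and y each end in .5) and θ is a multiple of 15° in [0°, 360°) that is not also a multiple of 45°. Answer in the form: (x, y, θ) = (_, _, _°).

(x, y, θ) = (2.5, 6.5, 195°)

The pose lattice has 47·16 = 752 candidates. Test each by forward raycasting.
  (5.5, 1.5, 345°): beam 1 = 1.9319 ≠ 1.5529 ✗
  (6.5, 6.5, 285°): beam 1 = 0.5176 ≠ 1.5529 ✗
  (2.5, 4.5, 15°): beam 1 = 1.9319 ≠ 1.5529 ✗
  (3.5, 5.5, 345°): beam 1 = 0.5176 ≠ 1.5529 ✗
  …
  (2.5, 6.5, 195°): r_1=1.5529, r_2=5.6940, r_3=4.6587, r_4=2.5882 — all match ✓
No second candidate reproduces the full scan.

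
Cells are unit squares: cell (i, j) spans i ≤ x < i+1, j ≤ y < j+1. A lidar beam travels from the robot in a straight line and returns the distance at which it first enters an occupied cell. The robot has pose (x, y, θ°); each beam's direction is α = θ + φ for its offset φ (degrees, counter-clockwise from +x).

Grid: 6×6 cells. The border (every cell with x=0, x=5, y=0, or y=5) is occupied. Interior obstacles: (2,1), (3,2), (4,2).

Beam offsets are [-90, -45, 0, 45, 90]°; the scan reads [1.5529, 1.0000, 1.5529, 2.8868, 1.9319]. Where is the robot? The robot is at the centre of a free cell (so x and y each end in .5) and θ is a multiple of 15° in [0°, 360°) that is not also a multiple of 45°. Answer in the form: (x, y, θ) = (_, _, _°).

Enumerate (i+0.5, j+0.5, θ) over the 13 free cells and 16 admissible headings. For each, cast all 5 beams and compare to the given ranges.
  (1.5, 1.5, 240°): beam 1 = 0.5774 ≠ 1.5529 ✗
  (4.5, 3.5, 240°): beam 1 = 3.0000 ≠ 1.5529 ✗
  (1.5, 2.5, 240°): beam 1 = 0.5774 ≠ 1.5529 ✗
  (2.5, 2.5, 195°): beam 1 = 2.5882 ≠ 1.5529 ✗
  (4.5, 3.5, 300°): beam 1 = 1.0000 ≠ 1.5529 ✗
  …
  (1.5, 2.5, 15°): r_1=1.5529, r_2=1.0000, r_3=1.5529, r_4=2.8868, r_5=1.9319 — all match ✓
Only this pose fits every beam.

(x, y, θ) = (1.5, 2.5, 15°)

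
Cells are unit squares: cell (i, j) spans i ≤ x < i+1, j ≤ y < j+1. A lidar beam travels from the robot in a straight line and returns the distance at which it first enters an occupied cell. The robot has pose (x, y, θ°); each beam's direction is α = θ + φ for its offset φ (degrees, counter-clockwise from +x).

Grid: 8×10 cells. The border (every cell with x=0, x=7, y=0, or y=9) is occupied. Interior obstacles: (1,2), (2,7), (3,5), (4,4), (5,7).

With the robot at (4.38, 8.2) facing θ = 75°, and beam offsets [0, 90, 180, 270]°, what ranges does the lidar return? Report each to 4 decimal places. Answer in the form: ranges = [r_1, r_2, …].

ranges = [0.8282, 3.0910, 2.2776, 0.7727]

beam 1: φ=0°, α=75°
  cosα=0.2588 sinα=0.9659 | (4,8) | tMaxX 2.3955 tMaxY 0.8282 | tΔX 3.8637 tΔY 1.0353
    t=0.8282 [y] (4,9) — stop
  → r_1 = 0.8282
beam 2: φ=90°, α=165°
  cosα=-0.9659 sinα=0.2588 | (4,8) | tMaxX 0.3934 tMaxY 3.0910 | tΔX 1.0353 tΔY 3.8637
    t=0.3934 [x] (3,8)
    t=1.4287 [x] (2,8)
    t=2.4640 [x] (1,8)
    t=3.0910 [y] (1,9) — stop
  → r_2 = 3.0910
beam 3: φ=180°, α=255°
  cosα=-0.2588 sinα=-0.9659 | (4,8) | tMaxX 1.4682 tMaxY 0.2071 | tΔX 3.8637 tΔY 1.0353
    t=0.2071 [y] (4,7)
    t=1.2423 [y] (4,6)
    t=1.4682 [x] (3,6)
    t=2.2776 [y] (3,5) — stop
  → r_3 = 2.2776
beam 4: φ=270°, α=345°
  cosα=0.9659 sinα=-0.2588 | (4,8) | tMaxX 0.6419 tMaxY 0.7727 | tΔX 1.0353 tΔY 3.8637
    t=0.6419 [x] (5,8)
    t=0.7727 [y] (5,7) — stop
  → r_4 = 0.7727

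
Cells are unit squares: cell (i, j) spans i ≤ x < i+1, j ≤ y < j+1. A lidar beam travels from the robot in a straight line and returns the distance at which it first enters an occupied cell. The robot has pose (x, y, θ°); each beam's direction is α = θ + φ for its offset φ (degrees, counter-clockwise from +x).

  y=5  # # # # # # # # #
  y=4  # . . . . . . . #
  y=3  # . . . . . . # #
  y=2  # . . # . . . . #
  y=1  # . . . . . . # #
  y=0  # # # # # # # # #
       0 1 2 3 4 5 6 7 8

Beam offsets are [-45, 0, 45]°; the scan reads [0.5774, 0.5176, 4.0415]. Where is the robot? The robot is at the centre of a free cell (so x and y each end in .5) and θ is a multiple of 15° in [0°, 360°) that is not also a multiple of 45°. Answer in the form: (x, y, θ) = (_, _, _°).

Candidates: 25 free-cell centres × 16 headings = 400 poses. Raycast each; keep the one whose scan matches to 4 dp.
  (6.5, 4.5, 15°): beam 1 = 1.0000 ≠ 0.5774 ✗
  (6.5, 1.5, 300°): beam 1 = 0.5176 ≠ 0.5774 ✗
  (6.5, 2.5, 285°): beam 1 = 1.7321 ≠ 0.5774 ✗
  (6.5, 4.5, 285°): beam 1 = 4.0415 ≠ 0.5774 ✗
  …
  (3.5, 3.5, 285°): r_1=0.5774, r_2=0.5176, r_3=4.0415 — all match ✓
Only this pose fits every beam.

(x, y, θ) = (3.5, 3.5, 285°)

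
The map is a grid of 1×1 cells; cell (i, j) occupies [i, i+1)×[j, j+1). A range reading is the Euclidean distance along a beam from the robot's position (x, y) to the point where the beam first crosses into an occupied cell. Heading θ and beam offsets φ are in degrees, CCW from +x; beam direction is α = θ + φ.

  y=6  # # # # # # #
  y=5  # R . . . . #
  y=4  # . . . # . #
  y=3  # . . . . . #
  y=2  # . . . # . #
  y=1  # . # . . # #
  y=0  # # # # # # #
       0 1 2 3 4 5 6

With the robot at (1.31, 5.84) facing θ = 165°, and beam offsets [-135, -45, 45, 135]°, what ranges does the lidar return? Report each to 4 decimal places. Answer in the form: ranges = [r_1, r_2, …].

beam 1: φ=-135°, α=30°
  cosα=0.8660 sinα=0.5000 | (1,5) | tMaxX 0.7967 tMaxY 0.3200 | tΔX 1.1547 tΔY 2.0000
    t=0.3200 [y] (1,6) — stop
  → r_1 = 0.3200
beam 2: φ=-45°, α=120°
  cosα=-0.5000 sinα=0.8660 | (1,5) | tMaxX 0.6200 tMaxY 0.1848 | tΔX 2.0000 tΔY 1.1547
    t=0.1848 [y] (1,6) — stop
  → r_2 = 0.1848
beam 3: φ=45°, α=210°
  cosα=-0.8660 sinα=-0.5000 | (1,5) | tMaxX 0.3580 tMaxY 1.6800 | tΔX 1.1547 tΔY 2.0000
    t=0.3580 [x] (0,5) — stop
  → r_3 = 0.3580
beam 4: φ=135°, α=300°
  cosα=0.5000 sinα=-0.8660 | (1,5) | tMaxX 1.3800 tMaxY 0.9699 | tΔX 2.0000 tΔY 1.1547
    t=0.9699 [y] (1,4)
    t=1.3800 [x] (2,4)
    t=2.1246 [y] (2,3)
    t=3.2793 [y] (2,2)
    t=3.3800 [x] (3,2)
    t=4.4341 [y] (3,1)
    t=5.3800 [x] (4,1)
    t=5.5888 [y] (4,0) — stop
  → r_4 = 5.5888

ranges = [0.3200, 0.1848, 0.3580, 5.5888]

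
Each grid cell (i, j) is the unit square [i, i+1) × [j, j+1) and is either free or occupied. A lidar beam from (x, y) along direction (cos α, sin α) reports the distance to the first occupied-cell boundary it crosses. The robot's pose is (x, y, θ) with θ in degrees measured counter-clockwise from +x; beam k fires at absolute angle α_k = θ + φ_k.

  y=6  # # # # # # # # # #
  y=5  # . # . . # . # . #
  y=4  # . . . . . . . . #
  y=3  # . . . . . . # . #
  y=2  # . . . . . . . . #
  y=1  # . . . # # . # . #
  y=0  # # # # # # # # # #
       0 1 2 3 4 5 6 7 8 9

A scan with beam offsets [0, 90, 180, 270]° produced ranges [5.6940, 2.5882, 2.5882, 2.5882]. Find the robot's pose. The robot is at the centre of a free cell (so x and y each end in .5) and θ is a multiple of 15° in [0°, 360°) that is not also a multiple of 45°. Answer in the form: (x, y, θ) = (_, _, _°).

The pose lattice has 33·16 = 528 candidates. Test each by forward raycasting.
  (2.5, 3.5, 15°): beam 1 = 6.7293 ≠ 5.6940 ✗
  (8.5, 5.5, 285°): beam 1 = 1.9319 ≠ 5.6940 ✗
  (1.5, 2.5, 195°): beam 1 = 0.5176 ≠ 5.6940 ✗
  …
  (3.5, 3.5, 345°): r_1=5.6940, r_2=2.5882, r_3=2.5882, r_4=2.5882 — all match ✓
No second candidate reproduces the full scan.

(x, y, θ) = (3.5, 3.5, 345°)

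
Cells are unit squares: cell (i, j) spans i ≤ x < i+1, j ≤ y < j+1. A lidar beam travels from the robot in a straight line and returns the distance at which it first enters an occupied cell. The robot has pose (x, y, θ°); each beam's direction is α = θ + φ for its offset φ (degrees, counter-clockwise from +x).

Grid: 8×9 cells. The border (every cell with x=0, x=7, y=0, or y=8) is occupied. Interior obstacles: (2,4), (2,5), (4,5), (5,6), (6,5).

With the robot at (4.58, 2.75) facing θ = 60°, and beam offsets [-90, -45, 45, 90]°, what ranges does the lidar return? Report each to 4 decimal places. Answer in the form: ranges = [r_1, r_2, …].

beam 1: φ=-90°, α=330°
  d=(0.8660,-0.5000)  start (4,2)  tX=0.4850 tY=1.5000  stride 1/|dx|=1.1547 1/|dy|=2.0000
    cross x-line → (5,2), t=0.4850
    cross y-line → (5,1), t=1.5000
    cross x-line → (6,1), t=1.6397
    cross x-line → (7,1), t=2.7944 (wall)
  → r_1 = 2.7944
beam 2: φ=-45°, α=15°
  d=(0.9659,0.2588)  start (4,2)  tX=0.4348 tY=0.9659  stride 1/|dx|=1.0353 1/|dy|=3.8637
    cross x-line → (5,2), t=0.4348
    cross y-line → (5,3), t=0.9659
    cross x-line → (6,3), t=1.4701
    cross x-line → (7,3), t=2.5054 (wall)
  → r_2 = 2.5054
beam 3: φ=45°, α=105°
  d=(-0.2588,0.9659)  start (4,2)  tX=2.2409 tY=0.2588  stride 1/|dx|=3.8637 1/|dy|=1.0353
    cross y-line → (4,3), t=0.2588
    cross y-line → (4,4), t=1.2941
    cross x-line → (3,4), t=2.2409
    cross y-line → (3,5), t=2.3294
    cross y-line → (3,6), t=3.3646
    cross y-line → (3,7), t=4.3999
    cross y-line → (3,8), t=5.4352 (wall)
  → r_3 = 5.4352
beam 4: φ=90°, α=150°
  d=(-0.8660,0.5000)  start (4,2)  tX=0.6697 tY=0.5000  stride 1/|dx|=1.1547 1/|dy|=2.0000
    cross y-line → (4,3), t=0.5000
    cross x-line → (3,3), t=0.6697
    cross x-line → (2,3), t=1.8244
    cross y-line → (2,4), t=2.5000 (wall)
  → r_4 = 2.5000

ranges = [2.7944, 2.5054, 5.4352, 2.5000]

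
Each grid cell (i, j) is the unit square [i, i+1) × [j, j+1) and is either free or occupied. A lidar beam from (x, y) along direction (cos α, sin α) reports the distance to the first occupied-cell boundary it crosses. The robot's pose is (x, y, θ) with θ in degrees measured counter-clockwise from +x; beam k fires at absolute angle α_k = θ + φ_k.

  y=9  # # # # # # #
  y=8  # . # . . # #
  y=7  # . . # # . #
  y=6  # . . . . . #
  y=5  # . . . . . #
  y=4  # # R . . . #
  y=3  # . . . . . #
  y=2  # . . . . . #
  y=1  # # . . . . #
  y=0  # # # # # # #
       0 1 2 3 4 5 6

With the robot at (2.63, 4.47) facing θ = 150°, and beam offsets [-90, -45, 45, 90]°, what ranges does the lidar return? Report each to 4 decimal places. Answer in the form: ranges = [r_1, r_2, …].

beam 1: φ=-90°, α=60°
  cosα=0.5000 sinα=0.8660 | (2,4) | tMaxX 0.7400 tMaxY 0.6120 | tΔX 2.0000 tΔY 1.1547
    t=0.6120 [y] (2,5)
    t=0.7400 [x] (3,5)
    t=1.7667 [y] (3,6)
    t=2.7400 [x] (4,6)
    t=2.9214 [y] (4,7) — stop
  → r_1 = 2.9214
beam 2: φ=-45°, α=105°
  cosα=-0.2588 sinα=0.9659 | (2,4) | tMaxX 2.4341 tMaxY 0.5487 | tΔX 3.8637 tΔY 1.0353
    t=0.5487 [y] (2,5)
    t=1.5840 [y] (2,6)
    t=2.4341 [x] (1,6)
    t=2.6192 [y] (1,7)
    t=3.6545 [y] (1,8)
    t=4.6898 [y] (1,9) — stop
  → r_2 = 4.6898
beam 3: φ=45°, α=195°
  cosα=-0.9659 sinα=-0.2588 | (2,4) | tMaxX 0.6522 tMaxY 1.8159 | tΔX 1.0353 tΔY 3.8637
    t=0.6522 [x] (1,4) — stop
  → r_3 = 0.6522
beam 4: φ=90°, α=240°
  cosα=-0.5000 sinα=-0.8660 | (2,4) | tMaxX 1.2600 tMaxY 0.5427 | tΔX 2.0000 tΔY 1.1547
    t=0.5427 [y] (2,3)
    t=1.2600 [x] (1,3)
    t=1.6974 [y] (1,2)
    t=2.8521 [y] (1,1) — stop
  → r_4 = 2.8521

ranges = [2.9214, 4.6898, 0.6522, 2.8521]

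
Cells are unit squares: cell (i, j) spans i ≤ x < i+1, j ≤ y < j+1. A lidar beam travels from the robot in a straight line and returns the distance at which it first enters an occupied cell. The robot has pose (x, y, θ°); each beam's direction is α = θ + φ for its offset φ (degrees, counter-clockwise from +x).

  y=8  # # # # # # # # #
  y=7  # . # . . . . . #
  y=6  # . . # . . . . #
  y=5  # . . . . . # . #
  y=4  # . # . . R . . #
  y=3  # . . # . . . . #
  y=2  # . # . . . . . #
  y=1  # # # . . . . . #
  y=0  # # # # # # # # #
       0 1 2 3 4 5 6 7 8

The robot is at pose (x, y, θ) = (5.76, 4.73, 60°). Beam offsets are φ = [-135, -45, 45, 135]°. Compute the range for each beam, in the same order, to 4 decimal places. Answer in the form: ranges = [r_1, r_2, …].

ranges = [3.8616, 1.0432, 3.3854, 2.8205]

beam 1: φ=-135°, α=285°
  dir = (cos 285°, sin 285°) = (0.2588, -0.9659); from cell (5,4)
  next x-line at t=0.9273, next y-line at t=0.7558; Δt_x=3.8637, Δt_y=1.0353
    y: enter (5,3) at t=0.7558
    x: enter (6,3) at t=0.9273
    y: enter (6,2) at t=1.7910
    y: enter (6,1) at t=2.8263
    y: enter (6,0) at t=3.8616 ← occupied
  → r_1 = 3.8616
beam 2: φ=-45°, α=15°
  dir = (cos 15°, sin 15°) = (0.9659, 0.2588); from cell (5,4)
  next x-line at t=0.2485, next y-line at t=1.0432; Δt_x=1.0353, Δt_y=3.8637
    x: enter (6,4) at t=0.2485
    y: enter (6,5) at t=1.0432 ← occupied
  → r_2 = 1.0432
beam 3: φ=45°, α=105°
  dir = (cos 105°, sin 105°) = (-0.2588, 0.9659); from cell (5,4)
  next x-line at t=2.9364, next y-line at t=0.2795; Δt_x=3.8637, Δt_y=1.0353
    y: enter (5,5) at t=0.2795
    y: enter (5,6) at t=1.3148
    y: enter (5,7) at t=2.3501
    x: enter (4,7) at t=2.9364
    y: enter (4,8) at t=3.3854 ← occupied
  → r_3 = 3.3854
beam 4: φ=135°, α=195°
  dir = (cos 195°, sin 195°) = (-0.9659, -0.2588); from cell (5,4)
  next x-line at t=0.7868, next y-line at t=2.8205; Δt_x=1.0353, Δt_y=3.8637
    x: enter (4,4) at t=0.7868
    x: enter (3,4) at t=1.8221
    y: enter (3,3) at t=2.8205 ← occupied
  → r_4 = 2.8205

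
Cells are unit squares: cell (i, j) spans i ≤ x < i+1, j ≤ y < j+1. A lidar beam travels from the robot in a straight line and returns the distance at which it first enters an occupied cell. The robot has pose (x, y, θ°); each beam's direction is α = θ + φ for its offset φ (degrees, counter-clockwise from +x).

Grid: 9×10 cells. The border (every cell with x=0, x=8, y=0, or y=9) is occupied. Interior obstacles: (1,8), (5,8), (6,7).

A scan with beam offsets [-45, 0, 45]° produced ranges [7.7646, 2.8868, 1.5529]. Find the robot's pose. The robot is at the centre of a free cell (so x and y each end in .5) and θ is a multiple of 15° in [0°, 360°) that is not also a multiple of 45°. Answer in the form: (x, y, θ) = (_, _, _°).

Enumerate (i+0.5, j+0.5, θ) over the 53 free cells and 16 admissible headings. For each, cast all 3 beams and compare to the given ranges.
  (5.5, 2.5, 150°): beam 1 = 6.7293 ≠ 7.7646 ✗
  (5.5, 2.5, 285°): beam 1 = 1.7321 ≠ 7.7646 ✗
  (5.5, 6.5, 240°): beam 1 = 4.6587 ≠ 7.7646 ✗
  …
  (3.5, 8.5, 330°): r_1=7.7646, r_2=2.8868, r_3=1.5529 — all match ✓
Unique over the lattice → pose = (3.5, 8.5, 330°).

(x, y, θ) = (3.5, 8.5, 330°)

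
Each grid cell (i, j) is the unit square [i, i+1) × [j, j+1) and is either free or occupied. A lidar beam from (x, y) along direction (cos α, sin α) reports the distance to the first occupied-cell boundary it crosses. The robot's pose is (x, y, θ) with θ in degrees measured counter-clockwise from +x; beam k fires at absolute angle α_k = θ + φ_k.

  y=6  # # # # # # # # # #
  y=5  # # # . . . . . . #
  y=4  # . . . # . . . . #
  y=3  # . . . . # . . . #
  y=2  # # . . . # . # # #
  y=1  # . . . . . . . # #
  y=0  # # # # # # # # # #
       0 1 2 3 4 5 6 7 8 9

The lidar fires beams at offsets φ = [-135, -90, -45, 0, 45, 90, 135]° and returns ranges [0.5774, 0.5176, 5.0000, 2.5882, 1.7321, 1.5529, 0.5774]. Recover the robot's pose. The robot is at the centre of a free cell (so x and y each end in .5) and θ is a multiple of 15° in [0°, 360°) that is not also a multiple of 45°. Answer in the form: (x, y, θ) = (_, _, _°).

Enumerate (i+0.5, j+0.5, θ) over the 31 free cells and 16 admissible headings. For each, cast all 7 beams and compare to the given ranges.
  (1.5, 4.5, 255°): beam 3 = 0.5774 ≠ 5.0000 ✗
  (1.5, 3.5, 150°): beam 1 = 2.5882 ≠ 0.5774 ✗
  (2.5, 2.5, 255°): beam 1 = 2.8868 ≠ 0.5774 ✗
  …
  (1.5, 3.5, 15°): r_1=0.5774, r_2=0.5176, r_3=5.0000, r_4=2.5882, r_5=1.7321, r_6=1.5529, r_7=0.5774 — all match ✓
No second candidate reproduces the full scan.

(x, y, θ) = (1.5, 3.5, 15°)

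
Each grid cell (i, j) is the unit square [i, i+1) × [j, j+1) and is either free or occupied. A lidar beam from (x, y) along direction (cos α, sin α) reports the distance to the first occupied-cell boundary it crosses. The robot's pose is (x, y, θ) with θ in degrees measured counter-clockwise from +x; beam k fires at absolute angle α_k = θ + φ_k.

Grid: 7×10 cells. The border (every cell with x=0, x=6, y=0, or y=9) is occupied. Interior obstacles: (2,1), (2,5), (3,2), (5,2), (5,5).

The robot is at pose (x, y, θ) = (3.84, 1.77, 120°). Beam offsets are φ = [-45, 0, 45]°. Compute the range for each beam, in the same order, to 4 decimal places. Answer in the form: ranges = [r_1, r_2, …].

beam 1: φ=-45°, α=75°
  d=(0.2588,0.9659)  start (3,1)  tX=0.6182 tY=0.2381  stride 1/|dx|=3.8637 1/|dy|=1.0353
    cross y-line → (3,2), t=0.2381 (wall)
  → r_1 = 0.2381
beam 2: φ=0°, α=120°
  d=(-0.5000,0.8660)  start (3,1)  tX=1.6800 tY=0.2656  stride 1/|dx|=2.0000 1/|dy|=1.1547
    cross y-line → (3,2), t=0.2656 (wall)
  → r_2 = 0.2656
beam 3: φ=45°, α=165°
  d=(-0.9659,0.2588)  start (3,1)  tX=0.8696 tY=0.8887  stride 1/|dx|=1.0353 1/|dy|=3.8637
    cross x-line → (2,1), t=0.8696 (wall)
  → r_3 = 0.8696

ranges = [0.2381, 0.2656, 0.8696]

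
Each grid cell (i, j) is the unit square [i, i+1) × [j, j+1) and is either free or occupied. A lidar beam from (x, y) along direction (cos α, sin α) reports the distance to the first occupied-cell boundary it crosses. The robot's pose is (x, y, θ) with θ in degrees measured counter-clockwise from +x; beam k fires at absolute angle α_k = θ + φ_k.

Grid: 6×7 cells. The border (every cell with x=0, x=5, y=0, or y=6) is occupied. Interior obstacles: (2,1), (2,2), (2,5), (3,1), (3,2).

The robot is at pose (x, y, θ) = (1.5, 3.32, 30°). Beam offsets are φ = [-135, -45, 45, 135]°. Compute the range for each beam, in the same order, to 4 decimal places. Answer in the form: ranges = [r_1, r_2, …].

ranges = [1.9319, 1.2364, 1.9319, 0.5176]

beam 1: φ=-135°, α=255°
  d=(-0.2588,-0.9659)  start (1,3)  tX=1.9319 tY=0.3313  stride 1/|dx|=3.8637 1/|dy|=1.0353
    cross y-line → (1,2), t=0.3313
    cross y-line → (1,1), t=1.3666
    cross x-line → (0,1), t=1.9319 (wall)
  → r_1 = 1.9319
beam 2: φ=-45°, α=345°
  d=(0.9659,-0.2588)  start (1,3)  tX=0.5176 tY=1.2364  stride 1/|dx|=1.0353 1/|dy|=3.8637
    cross x-line → (2,3), t=0.5176
    cross y-line → (2,2), t=1.2364 (wall)
  → r_2 = 1.2364
beam 3: φ=45°, α=75°
  d=(0.2588,0.9659)  start (1,3)  tX=1.9319 tY=0.7040  stride 1/|dx|=3.8637 1/|dy|=1.0353
    cross y-line → (1,4), t=0.7040
    cross y-line → (1,5), t=1.7393
    cross x-line → (2,5), t=1.9319 (wall)
  → r_3 = 1.9319
beam 4: φ=135°, α=165°
  d=(-0.9659,0.2588)  start (1,3)  tX=0.5176 tY=2.6273  stride 1/|dx|=1.0353 1/|dy|=3.8637
    cross x-line → (0,3), t=0.5176 (wall)
  → r_4 = 0.5176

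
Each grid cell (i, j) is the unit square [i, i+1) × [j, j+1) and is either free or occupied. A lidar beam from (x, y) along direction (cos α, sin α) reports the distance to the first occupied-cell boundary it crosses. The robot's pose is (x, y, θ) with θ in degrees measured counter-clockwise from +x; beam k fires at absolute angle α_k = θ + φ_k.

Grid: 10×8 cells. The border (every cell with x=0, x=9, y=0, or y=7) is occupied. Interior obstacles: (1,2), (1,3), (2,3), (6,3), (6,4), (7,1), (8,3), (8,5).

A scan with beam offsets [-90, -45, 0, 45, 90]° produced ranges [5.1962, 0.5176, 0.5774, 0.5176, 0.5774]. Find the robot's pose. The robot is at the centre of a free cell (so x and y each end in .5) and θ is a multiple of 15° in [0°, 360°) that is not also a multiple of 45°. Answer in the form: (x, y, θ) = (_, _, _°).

Enumerate (i+0.5, j+0.5, θ) over the 40 free cells and 16 admissible headings. For each, cast all 5 beams and compare to the given ranges.
  (7.5, 5.5, 60°): beam 1 = 0.5774 ≠ 5.1962 ✗
  (6.5, 1.5, 75°): beam 1 = 0.5176 ≠ 5.1962 ✗
  (8.5, 2.5, 285°): beam 1 = 5.7956 ≠ 5.1962 ✗
  (5.5, 2.5, 30°): beam 1 = 1.7321 ≠ 5.1962 ✗
  …
  (1.5, 1.5, 120°): r_1=5.1962, r_2=0.5176, r_3=0.5774, r_4=0.5176, r_5=0.5774 — all match ✓
Unique over the lattice → pose = (1.5, 1.5, 120°).

(x, y, θ) = (1.5, 1.5, 120°)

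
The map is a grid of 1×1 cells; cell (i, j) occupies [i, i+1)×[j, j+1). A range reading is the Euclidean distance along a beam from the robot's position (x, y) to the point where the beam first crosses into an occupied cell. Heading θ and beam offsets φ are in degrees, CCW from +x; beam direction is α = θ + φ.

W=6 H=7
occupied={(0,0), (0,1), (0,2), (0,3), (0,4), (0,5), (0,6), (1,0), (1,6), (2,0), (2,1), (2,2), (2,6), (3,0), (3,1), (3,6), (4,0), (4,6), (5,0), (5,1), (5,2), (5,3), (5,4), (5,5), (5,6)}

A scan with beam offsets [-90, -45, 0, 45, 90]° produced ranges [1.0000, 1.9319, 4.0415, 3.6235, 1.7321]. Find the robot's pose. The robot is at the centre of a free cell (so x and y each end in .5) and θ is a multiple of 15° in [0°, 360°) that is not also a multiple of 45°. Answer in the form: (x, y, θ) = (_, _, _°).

Candidates: 17 free-cell centres × 16 headings = 272 poses. Raycast each; keep the one whose scan matches to 4 dp.
  (3.5, 2.5, 330°): beam 1 = 0.5774 ≠ 1.0000 ✗
  (3.5, 4.5, 345°): beam 1 = 1.9319 ≠ 1.0000 ✗
  (4.5, 3.5, 345°): beam 1 = 1.9319 ≠ 1.0000 ✗
  (4.5, 5.5, 300°): beam 1 = 4.0415 ≠ 1.0000 ✗
  …
  (1.5, 4.5, 330°): r_1=1.0000, r_2=1.9319, r_3=4.0415, r_4=3.6235, r_5=1.7321 — all match ✓
No second candidate reproduces the full scan.

(x, y, θ) = (1.5, 4.5, 330°)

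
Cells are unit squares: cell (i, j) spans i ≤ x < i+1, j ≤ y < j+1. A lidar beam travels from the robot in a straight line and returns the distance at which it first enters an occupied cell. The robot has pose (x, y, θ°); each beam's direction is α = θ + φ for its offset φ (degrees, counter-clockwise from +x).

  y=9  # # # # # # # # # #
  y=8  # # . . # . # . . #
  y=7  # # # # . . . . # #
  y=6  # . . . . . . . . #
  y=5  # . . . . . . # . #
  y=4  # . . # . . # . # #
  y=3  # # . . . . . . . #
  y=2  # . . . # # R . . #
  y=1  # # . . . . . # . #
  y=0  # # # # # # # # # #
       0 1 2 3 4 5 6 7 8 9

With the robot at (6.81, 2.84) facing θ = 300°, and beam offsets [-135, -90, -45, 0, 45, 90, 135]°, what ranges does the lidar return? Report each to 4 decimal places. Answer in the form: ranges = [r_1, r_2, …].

beam 1: φ=-135°, α=165°
  d=(-0.9659,0.2588)  start (6,2)  tX=0.8386 tY=0.6182  stride 1/|dx|=1.0353 1/|dy|=3.8637
    cross y-line → (6,3), t=0.6182
    cross x-line → (5,3), t=0.8386
    cross x-line → (4,3), t=1.8738
    cross x-line → (3,3), t=2.9091
    cross x-line → (2,3), t=3.9444
    cross y-line → (2,4), t=4.4819
    cross x-line → (1,4), t=4.9797
    cross x-line → (0,4), t=6.0150 (wall)
  → r_1 = 6.0150
beam 2: φ=-90°, α=210°
  d=(-0.8660,-0.5000)  start (6,2)  tX=0.9353 tY=1.6800  stride 1/|dx|=1.1547 1/|dy|=2.0000
    cross x-line → (5,2), t=0.9353 (wall)
  → r_2 = 0.9353
beam 3: φ=-45°, α=255°
  d=(-0.2588,-0.9659)  start (6,2)  tX=3.1296 tY=0.8696  stride 1/|dx|=3.8637 1/|dy|=1.0353
    cross y-line → (6,1), t=0.8696
    cross y-line → (6,0), t=1.9049 (wall)
  → r_3 = 1.9049
beam 4: φ=0°, α=300°
  d=(0.5000,-0.8660)  start (6,2)  tX=0.3800 tY=0.9699  stride 1/|dx|=2.0000 1/|dy|=1.1547
    cross x-line → (7,2), t=0.3800
    cross y-line → (7,1), t=0.9699 (wall)
  → r_4 = 0.9699
beam 5: φ=45°, α=345°
  d=(0.9659,-0.2588)  start (6,2)  tX=0.1967 tY=3.2455  stride 1/|dx|=1.0353 1/|dy|=3.8637
    cross x-line → (7,2), t=0.1967
    cross x-line → (8,2), t=1.2320
    cross x-line → (9,2), t=2.2673 (wall)
  → r_5 = 2.2673
beam 6: φ=90°, α=30°
  d=(0.8660,0.5000)  start (6,2)  tX=0.2194 tY=0.3200  stride 1/|dx|=1.1547 1/|dy|=2.0000
    cross x-line → (7,2), t=0.2194
    cross y-line → (7,3), t=0.3200
    cross x-line → (8,3), t=1.3741
    cross y-line → (8,4), t=2.3200 (wall)
  → r_6 = 2.3200
beam 7: φ=135°, α=75°
  d=(0.2588,0.9659)  start (6,2)  tX=0.7341 tY=0.1656  stride 1/|dx|=3.8637 1/|dy|=1.0353
    cross y-line → (6,3), t=0.1656
    cross x-line → (7,3), t=0.7341
    cross y-line → (7,4), t=1.2009
    cross y-line → (7,5), t=2.2362 (wall)
  → r_7 = 2.2362

ranges = [6.0150, 0.9353, 1.9049, 0.9699, 2.2673, 2.3200, 2.2362]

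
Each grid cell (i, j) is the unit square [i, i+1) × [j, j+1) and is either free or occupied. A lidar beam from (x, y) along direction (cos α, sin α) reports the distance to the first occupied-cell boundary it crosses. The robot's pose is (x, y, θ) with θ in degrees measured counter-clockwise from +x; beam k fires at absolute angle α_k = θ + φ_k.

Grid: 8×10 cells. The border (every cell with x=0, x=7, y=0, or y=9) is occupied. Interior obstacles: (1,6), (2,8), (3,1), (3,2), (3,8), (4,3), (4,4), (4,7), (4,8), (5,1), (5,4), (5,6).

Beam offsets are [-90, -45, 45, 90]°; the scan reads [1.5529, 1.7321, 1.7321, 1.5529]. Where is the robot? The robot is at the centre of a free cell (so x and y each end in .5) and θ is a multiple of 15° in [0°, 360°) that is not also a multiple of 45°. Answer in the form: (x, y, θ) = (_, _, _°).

(x, y, θ) = (2.5, 4.5, 255°)

Candidates: 36 free-cell centres × 16 headings = 576 poses. Raycast each; keep the one whose scan matches to 4 dp.
  (5.5, 3.5, 195°): beam 1 = 0.5176 ≠ 1.5529 ✗
  (2.5, 4.5, 30°): beam 1 = 1.7321 ≠ 1.5529 ✗
  (1.5, 2.5, 285°): beam 1 = 0.5176 ≠ 1.5529 ✗
  …
  (2.5, 4.5, 255°): r_1=1.5529, r_2=1.7321, r_3=1.7321, r_4=1.5529 — all match ✓
No second candidate reproduces the full scan.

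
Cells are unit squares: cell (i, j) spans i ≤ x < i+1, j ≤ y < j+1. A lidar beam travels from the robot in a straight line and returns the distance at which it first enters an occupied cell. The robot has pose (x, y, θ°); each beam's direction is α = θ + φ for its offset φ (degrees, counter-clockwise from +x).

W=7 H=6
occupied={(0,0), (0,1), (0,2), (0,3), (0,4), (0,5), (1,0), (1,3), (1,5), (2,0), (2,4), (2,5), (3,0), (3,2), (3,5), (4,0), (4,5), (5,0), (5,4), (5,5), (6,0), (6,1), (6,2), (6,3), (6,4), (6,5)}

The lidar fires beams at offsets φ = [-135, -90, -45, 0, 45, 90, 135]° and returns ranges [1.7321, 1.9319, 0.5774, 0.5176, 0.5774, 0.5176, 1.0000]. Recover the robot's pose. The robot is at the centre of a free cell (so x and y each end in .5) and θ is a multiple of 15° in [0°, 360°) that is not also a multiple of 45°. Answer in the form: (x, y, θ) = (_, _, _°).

(x, y, θ) = (5.5, 1.5, 285°)

Candidates: 16 free-cell centres × 16 headings = 256 poses. Raycast each; keep the one whose scan matches to 4 dp.
  (3.5, 4.5, 285°): beam 1 = 0.5774 ≠ 1.7321 ✗
  (3.5, 4.5, 210°): beam 1 = 0.5176 ≠ 1.7321 ✗
  (5.5, 3.5, 60°): beam 1 = 1.9319 ≠ 1.7321 ✗
  (4.5, 4.5, 60°): beam 1 = 3.6235 ≠ 1.7321 ✗
  …
  (5.5, 1.5, 285°): r_1=1.7321, r_2=1.9319, r_3=0.5774, r_4=0.5176, r_5=0.5774, r_6=0.5176, r_7=1.0000 — all match ✓
Only this pose fits every beam.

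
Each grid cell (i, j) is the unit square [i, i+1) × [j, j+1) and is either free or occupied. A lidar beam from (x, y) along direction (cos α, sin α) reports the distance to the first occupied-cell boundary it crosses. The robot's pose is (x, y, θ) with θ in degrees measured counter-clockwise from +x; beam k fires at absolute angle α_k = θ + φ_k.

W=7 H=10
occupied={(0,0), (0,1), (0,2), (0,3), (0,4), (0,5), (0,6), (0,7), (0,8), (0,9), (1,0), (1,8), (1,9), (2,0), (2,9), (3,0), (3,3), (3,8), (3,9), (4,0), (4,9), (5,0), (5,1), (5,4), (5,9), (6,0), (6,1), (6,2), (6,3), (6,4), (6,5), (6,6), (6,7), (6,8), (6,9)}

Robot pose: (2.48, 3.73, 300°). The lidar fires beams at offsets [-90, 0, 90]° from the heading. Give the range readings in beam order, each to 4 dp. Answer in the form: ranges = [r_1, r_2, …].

beam 1: φ=-90°, α=210°
  dir = (cos 210°, sin 210°) = (-0.8660, -0.5000); from cell (2,3)
  next x-line at t=0.5543, next y-line at t=1.4600; Δt_x=1.1547, Δt_y=2.0000
    x: enter (1,3) at t=0.5543
    y: enter (1,2) at t=1.4600
    x: enter (0,2) at t=1.7090 ← occupied
  → r_1 = 1.7090
beam 2: φ=0°, α=300°
  dir = (cos 300°, sin 300°) = (0.5000, -0.8660); from cell (2,3)
  next x-line at t=1.0400, next y-line at t=0.8429; Δt_x=2.0000, Δt_y=1.1547
    y: enter (2,2) at t=0.8429
    x: enter (3,2) at t=1.0400
    y: enter (3,1) at t=1.9976
    x: enter (4,1) at t=3.0400
    y: enter (4,0) at t=3.1523 ← occupied
  → r_2 = 3.1523
beam 3: φ=90°, α=30°
  dir = (cos 30°, sin 30°) = (0.8660, 0.5000); from cell (2,3)
  next x-line at t=0.6004, next y-line at t=0.5400; Δt_x=1.1547, Δt_y=2.0000
    y: enter (2,4) at t=0.5400
    x: enter (3,4) at t=0.6004
    x: enter (4,4) at t=1.7551
    y: enter (4,5) at t=2.5400
    x: enter (5,5) at t=2.9098
    x: enter (6,5) at t=4.0645 ← occupied
  → r_3 = 4.0645

ranges = [1.7090, 3.1523, 4.0645]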